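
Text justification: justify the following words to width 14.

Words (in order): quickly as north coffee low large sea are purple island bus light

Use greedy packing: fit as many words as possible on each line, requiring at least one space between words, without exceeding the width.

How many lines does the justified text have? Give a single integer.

Line 1: ['quickly', 'as'] (min_width=10, slack=4)
Line 2: ['north', 'coffee'] (min_width=12, slack=2)
Line 3: ['low', 'large', 'sea'] (min_width=13, slack=1)
Line 4: ['are', 'purple'] (min_width=10, slack=4)
Line 5: ['island', 'bus'] (min_width=10, slack=4)
Line 6: ['light'] (min_width=5, slack=9)
Total lines: 6

Answer: 6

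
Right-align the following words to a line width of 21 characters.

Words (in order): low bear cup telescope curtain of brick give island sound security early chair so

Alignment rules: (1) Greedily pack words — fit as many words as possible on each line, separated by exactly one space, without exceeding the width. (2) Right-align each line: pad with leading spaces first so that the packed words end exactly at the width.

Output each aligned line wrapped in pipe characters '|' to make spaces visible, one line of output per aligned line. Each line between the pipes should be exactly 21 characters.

Answer: |         low bear cup|
| telescope curtain of|
|    brick give island|
| sound security early|
|             chair so|

Derivation:
Line 1: ['low', 'bear', 'cup'] (min_width=12, slack=9)
Line 2: ['telescope', 'curtain', 'of'] (min_width=20, slack=1)
Line 3: ['brick', 'give', 'island'] (min_width=17, slack=4)
Line 4: ['sound', 'security', 'early'] (min_width=20, slack=1)
Line 5: ['chair', 'so'] (min_width=8, slack=13)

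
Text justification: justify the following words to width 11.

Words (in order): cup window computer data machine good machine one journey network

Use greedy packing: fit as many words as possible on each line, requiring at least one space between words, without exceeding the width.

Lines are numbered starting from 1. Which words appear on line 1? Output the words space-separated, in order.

Line 1: ['cup', 'window'] (min_width=10, slack=1)
Line 2: ['computer'] (min_width=8, slack=3)
Line 3: ['data'] (min_width=4, slack=7)
Line 4: ['machine'] (min_width=7, slack=4)
Line 5: ['good'] (min_width=4, slack=7)
Line 6: ['machine', 'one'] (min_width=11, slack=0)
Line 7: ['journey'] (min_width=7, slack=4)
Line 8: ['network'] (min_width=7, slack=4)

Answer: cup window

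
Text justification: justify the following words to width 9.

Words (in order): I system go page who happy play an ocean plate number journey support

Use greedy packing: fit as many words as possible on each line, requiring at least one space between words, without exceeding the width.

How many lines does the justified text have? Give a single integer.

Answer: 9

Derivation:
Line 1: ['I', 'system'] (min_width=8, slack=1)
Line 2: ['go', 'page'] (min_width=7, slack=2)
Line 3: ['who', 'happy'] (min_width=9, slack=0)
Line 4: ['play', 'an'] (min_width=7, slack=2)
Line 5: ['ocean'] (min_width=5, slack=4)
Line 6: ['plate'] (min_width=5, slack=4)
Line 7: ['number'] (min_width=6, slack=3)
Line 8: ['journey'] (min_width=7, slack=2)
Line 9: ['support'] (min_width=7, slack=2)
Total lines: 9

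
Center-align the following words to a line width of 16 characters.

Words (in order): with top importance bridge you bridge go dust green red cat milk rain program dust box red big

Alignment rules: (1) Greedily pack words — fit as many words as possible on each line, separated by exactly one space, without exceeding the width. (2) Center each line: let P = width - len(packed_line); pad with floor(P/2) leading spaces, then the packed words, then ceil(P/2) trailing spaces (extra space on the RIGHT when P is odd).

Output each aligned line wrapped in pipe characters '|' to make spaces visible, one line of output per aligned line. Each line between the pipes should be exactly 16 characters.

Line 1: ['with', 'top'] (min_width=8, slack=8)
Line 2: ['importance'] (min_width=10, slack=6)
Line 3: ['bridge', 'you'] (min_width=10, slack=6)
Line 4: ['bridge', 'go', 'dust'] (min_width=14, slack=2)
Line 5: ['green', 'red', 'cat'] (min_width=13, slack=3)
Line 6: ['milk', 'rain'] (min_width=9, slack=7)
Line 7: ['program', 'dust', 'box'] (min_width=16, slack=0)
Line 8: ['red', 'big'] (min_width=7, slack=9)

Answer: |    with top    |
|   importance   |
|   bridge you   |
| bridge go dust |
| green red cat  |
|   milk rain    |
|program dust box|
|    red big     |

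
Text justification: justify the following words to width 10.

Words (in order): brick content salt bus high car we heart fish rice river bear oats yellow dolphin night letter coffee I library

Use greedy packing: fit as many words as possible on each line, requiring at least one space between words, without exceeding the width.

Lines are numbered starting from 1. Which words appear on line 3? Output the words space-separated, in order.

Answer: salt bus

Derivation:
Line 1: ['brick'] (min_width=5, slack=5)
Line 2: ['content'] (min_width=7, slack=3)
Line 3: ['salt', 'bus'] (min_width=8, slack=2)
Line 4: ['high', 'car'] (min_width=8, slack=2)
Line 5: ['we', 'heart'] (min_width=8, slack=2)
Line 6: ['fish', 'rice'] (min_width=9, slack=1)
Line 7: ['river', 'bear'] (min_width=10, slack=0)
Line 8: ['oats'] (min_width=4, slack=6)
Line 9: ['yellow'] (min_width=6, slack=4)
Line 10: ['dolphin'] (min_width=7, slack=3)
Line 11: ['night'] (min_width=5, slack=5)
Line 12: ['letter'] (min_width=6, slack=4)
Line 13: ['coffee', 'I'] (min_width=8, slack=2)
Line 14: ['library'] (min_width=7, slack=3)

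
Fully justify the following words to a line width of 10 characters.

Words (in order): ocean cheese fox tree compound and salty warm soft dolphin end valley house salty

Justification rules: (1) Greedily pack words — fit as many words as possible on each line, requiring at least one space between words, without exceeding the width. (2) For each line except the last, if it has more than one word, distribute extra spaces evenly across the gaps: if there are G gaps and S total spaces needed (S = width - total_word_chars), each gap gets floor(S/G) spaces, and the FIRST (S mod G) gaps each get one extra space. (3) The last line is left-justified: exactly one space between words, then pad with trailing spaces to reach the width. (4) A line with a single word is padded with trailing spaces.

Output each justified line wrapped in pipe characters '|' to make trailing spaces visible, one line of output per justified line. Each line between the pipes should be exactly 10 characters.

Answer: |ocean     |
|cheese fox|
|tree      |
|compound  |
|and  salty|
|warm  soft|
|dolphin   |
|end valley|
|house     |
|salty     |

Derivation:
Line 1: ['ocean'] (min_width=5, slack=5)
Line 2: ['cheese', 'fox'] (min_width=10, slack=0)
Line 3: ['tree'] (min_width=4, slack=6)
Line 4: ['compound'] (min_width=8, slack=2)
Line 5: ['and', 'salty'] (min_width=9, slack=1)
Line 6: ['warm', 'soft'] (min_width=9, slack=1)
Line 7: ['dolphin'] (min_width=7, slack=3)
Line 8: ['end', 'valley'] (min_width=10, slack=0)
Line 9: ['house'] (min_width=5, slack=5)
Line 10: ['salty'] (min_width=5, slack=5)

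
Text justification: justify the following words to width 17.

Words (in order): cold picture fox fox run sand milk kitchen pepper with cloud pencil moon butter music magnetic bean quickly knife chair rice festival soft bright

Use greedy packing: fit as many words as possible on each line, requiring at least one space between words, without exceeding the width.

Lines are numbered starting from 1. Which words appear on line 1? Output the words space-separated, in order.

Answer: cold picture fox

Derivation:
Line 1: ['cold', 'picture', 'fox'] (min_width=16, slack=1)
Line 2: ['fox', 'run', 'sand', 'milk'] (min_width=17, slack=0)
Line 3: ['kitchen', 'pepper'] (min_width=14, slack=3)
Line 4: ['with', 'cloud', 'pencil'] (min_width=17, slack=0)
Line 5: ['moon', 'butter', 'music'] (min_width=17, slack=0)
Line 6: ['magnetic', 'bean'] (min_width=13, slack=4)
Line 7: ['quickly', 'knife'] (min_width=13, slack=4)
Line 8: ['chair', 'rice'] (min_width=10, slack=7)
Line 9: ['festival', 'soft'] (min_width=13, slack=4)
Line 10: ['bright'] (min_width=6, slack=11)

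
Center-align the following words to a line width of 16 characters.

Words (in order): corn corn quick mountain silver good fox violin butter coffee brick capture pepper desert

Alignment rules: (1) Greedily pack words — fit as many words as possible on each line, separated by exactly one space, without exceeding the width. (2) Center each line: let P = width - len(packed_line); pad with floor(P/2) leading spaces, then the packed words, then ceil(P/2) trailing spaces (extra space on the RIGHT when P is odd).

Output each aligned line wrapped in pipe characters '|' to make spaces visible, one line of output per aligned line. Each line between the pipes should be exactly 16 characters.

Answer: |corn corn quick |
|mountain silver |
|good fox violin |
| butter coffee  |
| brick capture  |
| pepper desert  |

Derivation:
Line 1: ['corn', 'corn', 'quick'] (min_width=15, slack=1)
Line 2: ['mountain', 'silver'] (min_width=15, slack=1)
Line 3: ['good', 'fox', 'violin'] (min_width=15, slack=1)
Line 4: ['butter', 'coffee'] (min_width=13, slack=3)
Line 5: ['brick', 'capture'] (min_width=13, slack=3)
Line 6: ['pepper', 'desert'] (min_width=13, slack=3)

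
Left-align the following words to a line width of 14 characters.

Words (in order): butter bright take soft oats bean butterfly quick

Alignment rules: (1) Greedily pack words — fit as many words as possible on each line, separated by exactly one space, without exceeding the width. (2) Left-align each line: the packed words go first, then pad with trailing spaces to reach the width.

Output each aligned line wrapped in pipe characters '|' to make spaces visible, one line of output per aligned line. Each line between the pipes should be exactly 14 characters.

Answer: |butter bright |
|take soft oats|
|bean butterfly|
|quick         |

Derivation:
Line 1: ['butter', 'bright'] (min_width=13, slack=1)
Line 2: ['take', 'soft', 'oats'] (min_width=14, slack=0)
Line 3: ['bean', 'butterfly'] (min_width=14, slack=0)
Line 4: ['quick'] (min_width=5, slack=9)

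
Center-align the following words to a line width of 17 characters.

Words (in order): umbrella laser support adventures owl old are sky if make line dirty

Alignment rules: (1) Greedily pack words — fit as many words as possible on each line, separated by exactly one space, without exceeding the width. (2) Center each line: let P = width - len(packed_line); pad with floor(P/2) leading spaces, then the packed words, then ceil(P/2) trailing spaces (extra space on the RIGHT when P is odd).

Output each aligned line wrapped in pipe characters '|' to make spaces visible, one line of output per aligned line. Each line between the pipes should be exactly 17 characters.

Answer: | umbrella laser  |
|     support     |
| adventures owl  |
| old are sky if  |
| make line dirty |

Derivation:
Line 1: ['umbrella', 'laser'] (min_width=14, slack=3)
Line 2: ['support'] (min_width=7, slack=10)
Line 3: ['adventures', 'owl'] (min_width=14, slack=3)
Line 4: ['old', 'are', 'sky', 'if'] (min_width=14, slack=3)
Line 5: ['make', 'line', 'dirty'] (min_width=15, slack=2)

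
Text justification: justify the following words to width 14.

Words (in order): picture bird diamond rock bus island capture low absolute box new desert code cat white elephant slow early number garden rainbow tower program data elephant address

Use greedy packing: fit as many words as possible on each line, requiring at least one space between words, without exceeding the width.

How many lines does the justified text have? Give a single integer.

Answer: 13

Derivation:
Line 1: ['picture', 'bird'] (min_width=12, slack=2)
Line 2: ['diamond', 'rock'] (min_width=12, slack=2)
Line 3: ['bus', 'island'] (min_width=10, slack=4)
Line 4: ['capture', 'low'] (min_width=11, slack=3)
Line 5: ['absolute', 'box'] (min_width=12, slack=2)
Line 6: ['new', 'desert'] (min_width=10, slack=4)
Line 7: ['code', 'cat', 'white'] (min_width=14, slack=0)
Line 8: ['elephant', 'slow'] (min_width=13, slack=1)
Line 9: ['early', 'number'] (min_width=12, slack=2)
Line 10: ['garden', 'rainbow'] (min_width=14, slack=0)
Line 11: ['tower', 'program'] (min_width=13, slack=1)
Line 12: ['data', 'elephant'] (min_width=13, slack=1)
Line 13: ['address'] (min_width=7, slack=7)
Total lines: 13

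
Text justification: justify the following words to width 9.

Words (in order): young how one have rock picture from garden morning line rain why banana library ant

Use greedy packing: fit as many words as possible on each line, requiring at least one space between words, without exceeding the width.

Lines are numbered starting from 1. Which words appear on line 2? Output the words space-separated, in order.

Answer: one have

Derivation:
Line 1: ['young', 'how'] (min_width=9, slack=0)
Line 2: ['one', 'have'] (min_width=8, slack=1)
Line 3: ['rock'] (min_width=4, slack=5)
Line 4: ['picture'] (min_width=7, slack=2)
Line 5: ['from'] (min_width=4, slack=5)
Line 6: ['garden'] (min_width=6, slack=3)
Line 7: ['morning'] (min_width=7, slack=2)
Line 8: ['line', 'rain'] (min_width=9, slack=0)
Line 9: ['why'] (min_width=3, slack=6)
Line 10: ['banana'] (min_width=6, slack=3)
Line 11: ['library'] (min_width=7, slack=2)
Line 12: ['ant'] (min_width=3, slack=6)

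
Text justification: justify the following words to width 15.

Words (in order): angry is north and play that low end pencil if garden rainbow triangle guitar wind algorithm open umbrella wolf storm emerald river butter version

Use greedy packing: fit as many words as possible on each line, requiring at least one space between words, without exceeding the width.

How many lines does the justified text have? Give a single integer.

Answer: 11

Derivation:
Line 1: ['angry', 'is', 'north'] (min_width=14, slack=1)
Line 2: ['and', 'play', 'that'] (min_width=13, slack=2)
Line 3: ['low', 'end', 'pencil'] (min_width=14, slack=1)
Line 4: ['if', 'garden'] (min_width=9, slack=6)
Line 5: ['rainbow'] (min_width=7, slack=8)
Line 6: ['triangle', 'guitar'] (min_width=15, slack=0)
Line 7: ['wind', 'algorithm'] (min_width=14, slack=1)
Line 8: ['open', 'umbrella'] (min_width=13, slack=2)
Line 9: ['wolf', 'storm'] (min_width=10, slack=5)
Line 10: ['emerald', 'river'] (min_width=13, slack=2)
Line 11: ['butter', 'version'] (min_width=14, slack=1)
Total lines: 11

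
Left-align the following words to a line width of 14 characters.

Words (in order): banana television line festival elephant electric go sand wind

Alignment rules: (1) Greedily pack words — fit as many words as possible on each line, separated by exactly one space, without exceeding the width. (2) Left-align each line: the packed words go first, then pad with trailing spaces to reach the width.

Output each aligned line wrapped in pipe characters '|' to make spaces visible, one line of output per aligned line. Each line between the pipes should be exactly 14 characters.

Answer: |banana        |
|television    |
|line festival |
|elephant      |
|electric go   |
|sand wind     |

Derivation:
Line 1: ['banana'] (min_width=6, slack=8)
Line 2: ['television'] (min_width=10, slack=4)
Line 3: ['line', 'festival'] (min_width=13, slack=1)
Line 4: ['elephant'] (min_width=8, slack=6)
Line 5: ['electric', 'go'] (min_width=11, slack=3)
Line 6: ['sand', 'wind'] (min_width=9, slack=5)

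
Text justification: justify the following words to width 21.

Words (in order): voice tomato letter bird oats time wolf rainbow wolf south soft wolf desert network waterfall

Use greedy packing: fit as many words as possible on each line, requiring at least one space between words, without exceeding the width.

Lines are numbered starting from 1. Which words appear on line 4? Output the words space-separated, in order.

Line 1: ['voice', 'tomato', 'letter'] (min_width=19, slack=2)
Line 2: ['bird', 'oats', 'time', 'wolf'] (min_width=19, slack=2)
Line 3: ['rainbow', 'wolf', 'south'] (min_width=18, slack=3)
Line 4: ['soft', 'wolf', 'desert'] (min_width=16, slack=5)
Line 5: ['network', 'waterfall'] (min_width=17, slack=4)

Answer: soft wolf desert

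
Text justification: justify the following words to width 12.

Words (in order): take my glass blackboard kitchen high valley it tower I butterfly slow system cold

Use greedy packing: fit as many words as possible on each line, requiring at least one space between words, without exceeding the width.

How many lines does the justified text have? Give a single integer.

Answer: 9

Derivation:
Line 1: ['take', 'my'] (min_width=7, slack=5)
Line 2: ['glass'] (min_width=5, slack=7)
Line 3: ['blackboard'] (min_width=10, slack=2)
Line 4: ['kitchen', 'high'] (min_width=12, slack=0)
Line 5: ['valley', 'it'] (min_width=9, slack=3)
Line 6: ['tower', 'I'] (min_width=7, slack=5)
Line 7: ['butterfly'] (min_width=9, slack=3)
Line 8: ['slow', 'system'] (min_width=11, slack=1)
Line 9: ['cold'] (min_width=4, slack=8)
Total lines: 9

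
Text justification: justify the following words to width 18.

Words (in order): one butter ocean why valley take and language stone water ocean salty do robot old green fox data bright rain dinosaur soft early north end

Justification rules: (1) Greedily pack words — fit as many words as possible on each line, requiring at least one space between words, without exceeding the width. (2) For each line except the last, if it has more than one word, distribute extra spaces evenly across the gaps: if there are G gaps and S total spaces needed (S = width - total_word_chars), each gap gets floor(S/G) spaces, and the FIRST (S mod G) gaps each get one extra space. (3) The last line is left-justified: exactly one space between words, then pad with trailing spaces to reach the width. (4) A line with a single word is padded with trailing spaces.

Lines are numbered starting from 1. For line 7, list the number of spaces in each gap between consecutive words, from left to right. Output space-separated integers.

Line 1: ['one', 'butter', 'ocean'] (min_width=16, slack=2)
Line 2: ['why', 'valley', 'take'] (min_width=15, slack=3)
Line 3: ['and', 'language', 'stone'] (min_width=18, slack=0)
Line 4: ['water', 'ocean', 'salty'] (min_width=17, slack=1)
Line 5: ['do', 'robot', 'old', 'green'] (min_width=18, slack=0)
Line 6: ['fox', 'data', 'bright'] (min_width=15, slack=3)
Line 7: ['rain', 'dinosaur', 'soft'] (min_width=18, slack=0)
Line 8: ['early', 'north', 'end'] (min_width=15, slack=3)

Answer: 1 1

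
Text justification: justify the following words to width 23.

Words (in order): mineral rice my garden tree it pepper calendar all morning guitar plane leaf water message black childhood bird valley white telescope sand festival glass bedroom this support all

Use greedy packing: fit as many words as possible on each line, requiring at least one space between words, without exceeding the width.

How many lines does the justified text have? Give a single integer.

Answer: 9

Derivation:
Line 1: ['mineral', 'rice', 'my', 'garden'] (min_width=22, slack=1)
Line 2: ['tree', 'it', 'pepper', 'calendar'] (min_width=23, slack=0)
Line 3: ['all', 'morning', 'guitar'] (min_width=18, slack=5)
Line 4: ['plane', 'leaf', 'water'] (min_width=16, slack=7)
Line 5: ['message', 'black', 'childhood'] (min_width=23, slack=0)
Line 6: ['bird', 'valley', 'white'] (min_width=17, slack=6)
Line 7: ['telescope', 'sand', 'festival'] (min_width=23, slack=0)
Line 8: ['glass', 'bedroom', 'this'] (min_width=18, slack=5)
Line 9: ['support', 'all'] (min_width=11, slack=12)
Total lines: 9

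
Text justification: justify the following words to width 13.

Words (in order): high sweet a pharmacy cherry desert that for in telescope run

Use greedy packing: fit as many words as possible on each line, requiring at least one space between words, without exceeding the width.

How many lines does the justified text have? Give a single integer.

Answer: 5

Derivation:
Line 1: ['high', 'sweet', 'a'] (min_width=12, slack=1)
Line 2: ['pharmacy'] (min_width=8, slack=5)
Line 3: ['cherry', 'desert'] (min_width=13, slack=0)
Line 4: ['that', 'for', 'in'] (min_width=11, slack=2)
Line 5: ['telescope', 'run'] (min_width=13, slack=0)
Total lines: 5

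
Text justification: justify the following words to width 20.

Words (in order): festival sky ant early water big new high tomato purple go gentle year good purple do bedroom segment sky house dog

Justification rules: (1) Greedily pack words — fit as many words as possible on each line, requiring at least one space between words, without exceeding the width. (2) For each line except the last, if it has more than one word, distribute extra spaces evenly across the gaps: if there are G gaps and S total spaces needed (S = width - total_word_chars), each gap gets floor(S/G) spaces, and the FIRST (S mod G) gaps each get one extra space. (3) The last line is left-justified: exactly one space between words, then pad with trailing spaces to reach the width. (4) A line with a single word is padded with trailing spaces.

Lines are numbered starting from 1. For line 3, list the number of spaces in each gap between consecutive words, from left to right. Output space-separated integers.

Answer: 2 2

Derivation:
Line 1: ['festival', 'sky', 'ant'] (min_width=16, slack=4)
Line 2: ['early', 'water', 'big', 'new'] (min_width=19, slack=1)
Line 3: ['high', 'tomato', 'purple'] (min_width=18, slack=2)
Line 4: ['go', 'gentle', 'year', 'good'] (min_width=19, slack=1)
Line 5: ['purple', 'do', 'bedroom'] (min_width=17, slack=3)
Line 6: ['segment', 'sky', 'house'] (min_width=17, slack=3)
Line 7: ['dog'] (min_width=3, slack=17)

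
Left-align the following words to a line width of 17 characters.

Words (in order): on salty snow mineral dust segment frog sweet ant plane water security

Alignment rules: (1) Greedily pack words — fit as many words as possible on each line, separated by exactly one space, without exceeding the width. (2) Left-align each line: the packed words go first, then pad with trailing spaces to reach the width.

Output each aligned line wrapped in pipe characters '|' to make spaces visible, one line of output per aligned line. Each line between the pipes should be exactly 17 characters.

Answer: |on salty snow    |
|mineral dust     |
|segment frog     |
|sweet ant plane  |
|water security   |

Derivation:
Line 1: ['on', 'salty', 'snow'] (min_width=13, slack=4)
Line 2: ['mineral', 'dust'] (min_width=12, slack=5)
Line 3: ['segment', 'frog'] (min_width=12, slack=5)
Line 4: ['sweet', 'ant', 'plane'] (min_width=15, slack=2)
Line 5: ['water', 'security'] (min_width=14, slack=3)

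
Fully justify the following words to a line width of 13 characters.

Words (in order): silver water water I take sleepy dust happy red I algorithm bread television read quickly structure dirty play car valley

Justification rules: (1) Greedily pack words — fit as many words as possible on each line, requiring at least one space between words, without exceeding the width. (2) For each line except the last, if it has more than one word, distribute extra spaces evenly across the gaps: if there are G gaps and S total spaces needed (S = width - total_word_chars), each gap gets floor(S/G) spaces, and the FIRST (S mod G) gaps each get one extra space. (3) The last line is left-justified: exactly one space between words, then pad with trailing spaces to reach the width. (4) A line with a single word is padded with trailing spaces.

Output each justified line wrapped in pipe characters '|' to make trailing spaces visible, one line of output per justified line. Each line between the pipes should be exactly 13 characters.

Line 1: ['silver', 'water'] (min_width=12, slack=1)
Line 2: ['water', 'I', 'take'] (min_width=12, slack=1)
Line 3: ['sleepy', 'dust'] (min_width=11, slack=2)
Line 4: ['happy', 'red', 'I'] (min_width=11, slack=2)
Line 5: ['algorithm'] (min_width=9, slack=4)
Line 6: ['bread'] (min_width=5, slack=8)
Line 7: ['television'] (min_width=10, slack=3)
Line 8: ['read', 'quickly'] (min_width=12, slack=1)
Line 9: ['structure'] (min_width=9, slack=4)
Line 10: ['dirty', 'play'] (min_width=10, slack=3)
Line 11: ['car', 'valley'] (min_width=10, slack=3)

Answer: |silver  water|
|water  I take|
|sleepy   dust|
|happy  red  I|
|algorithm    |
|bread        |
|television   |
|read  quickly|
|structure    |
|dirty    play|
|car valley   |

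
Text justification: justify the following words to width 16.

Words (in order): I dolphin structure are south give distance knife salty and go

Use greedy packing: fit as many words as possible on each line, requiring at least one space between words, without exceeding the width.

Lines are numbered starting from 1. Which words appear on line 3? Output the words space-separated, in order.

Line 1: ['I', 'dolphin'] (min_width=9, slack=7)
Line 2: ['structure', 'are'] (min_width=13, slack=3)
Line 3: ['south', 'give'] (min_width=10, slack=6)
Line 4: ['distance', 'knife'] (min_width=14, slack=2)
Line 5: ['salty', 'and', 'go'] (min_width=12, slack=4)

Answer: south give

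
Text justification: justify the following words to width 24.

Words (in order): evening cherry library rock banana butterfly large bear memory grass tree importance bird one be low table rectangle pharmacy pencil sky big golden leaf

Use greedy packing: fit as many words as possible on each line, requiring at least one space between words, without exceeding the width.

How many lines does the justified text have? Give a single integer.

Line 1: ['evening', 'cherry', 'library'] (min_width=22, slack=2)
Line 2: ['rock', 'banana', 'butterfly'] (min_width=21, slack=3)
Line 3: ['large', 'bear', 'memory', 'grass'] (min_width=23, slack=1)
Line 4: ['tree', 'importance', 'bird', 'one'] (min_width=24, slack=0)
Line 5: ['be', 'low', 'table', 'rectangle'] (min_width=22, slack=2)
Line 6: ['pharmacy', 'pencil', 'sky', 'big'] (min_width=23, slack=1)
Line 7: ['golden', 'leaf'] (min_width=11, slack=13)
Total lines: 7

Answer: 7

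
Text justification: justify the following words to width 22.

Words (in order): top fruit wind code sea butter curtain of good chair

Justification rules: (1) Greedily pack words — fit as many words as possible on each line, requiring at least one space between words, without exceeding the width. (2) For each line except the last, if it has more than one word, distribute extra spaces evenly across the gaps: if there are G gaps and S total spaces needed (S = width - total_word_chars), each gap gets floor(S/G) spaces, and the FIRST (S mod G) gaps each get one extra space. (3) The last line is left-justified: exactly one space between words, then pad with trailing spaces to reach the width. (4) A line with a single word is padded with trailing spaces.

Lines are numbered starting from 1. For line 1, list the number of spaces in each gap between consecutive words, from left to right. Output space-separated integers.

Line 1: ['top', 'fruit', 'wind', 'code'] (min_width=19, slack=3)
Line 2: ['sea', 'butter', 'curtain', 'of'] (min_width=21, slack=1)
Line 3: ['good', 'chair'] (min_width=10, slack=12)

Answer: 2 2 2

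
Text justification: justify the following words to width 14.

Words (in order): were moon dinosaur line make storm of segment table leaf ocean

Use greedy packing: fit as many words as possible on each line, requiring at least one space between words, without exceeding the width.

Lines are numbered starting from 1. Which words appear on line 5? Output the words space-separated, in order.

Answer: leaf ocean

Derivation:
Line 1: ['were', 'moon'] (min_width=9, slack=5)
Line 2: ['dinosaur', 'line'] (min_width=13, slack=1)
Line 3: ['make', 'storm', 'of'] (min_width=13, slack=1)
Line 4: ['segment', 'table'] (min_width=13, slack=1)
Line 5: ['leaf', 'ocean'] (min_width=10, slack=4)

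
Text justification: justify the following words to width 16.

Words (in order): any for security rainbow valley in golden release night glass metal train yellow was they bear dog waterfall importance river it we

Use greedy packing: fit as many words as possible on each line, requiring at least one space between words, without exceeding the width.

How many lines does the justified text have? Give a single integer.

Answer: 10

Derivation:
Line 1: ['any', 'for', 'security'] (min_width=16, slack=0)
Line 2: ['rainbow', 'valley'] (min_width=14, slack=2)
Line 3: ['in', 'golden'] (min_width=9, slack=7)
Line 4: ['release', 'night'] (min_width=13, slack=3)
Line 5: ['glass', 'metal'] (min_width=11, slack=5)
Line 6: ['train', 'yellow', 'was'] (min_width=16, slack=0)
Line 7: ['they', 'bear', 'dog'] (min_width=13, slack=3)
Line 8: ['waterfall'] (min_width=9, slack=7)
Line 9: ['importance', 'river'] (min_width=16, slack=0)
Line 10: ['it', 'we'] (min_width=5, slack=11)
Total lines: 10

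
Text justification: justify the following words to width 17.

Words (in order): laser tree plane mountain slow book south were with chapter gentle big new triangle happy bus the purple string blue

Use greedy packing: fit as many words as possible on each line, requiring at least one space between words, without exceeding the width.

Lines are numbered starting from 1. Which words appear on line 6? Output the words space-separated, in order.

Line 1: ['laser', 'tree', 'plane'] (min_width=16, slack=1)
Line 2: ['mountain', 'slow'] (min_width=13, slack=4)
Line 3: ['book', 'south', 'were'] (min_width=15, slack=2)
Line 4: ['with', 'chapter'] (min_width=12, slack=5)
Line 5: ['gentle', 'big', 'new'] (min_width=14, slack=3)
Line 6: ['triangle', 'happy'] (min_width=14, slack=3)
Line 7: ['bus', 'the', 'purple'] (min_width=14, slack=3)
Line 8: ['string', 'blue'] (min_width=11, slack=6)

Answer: triangle happy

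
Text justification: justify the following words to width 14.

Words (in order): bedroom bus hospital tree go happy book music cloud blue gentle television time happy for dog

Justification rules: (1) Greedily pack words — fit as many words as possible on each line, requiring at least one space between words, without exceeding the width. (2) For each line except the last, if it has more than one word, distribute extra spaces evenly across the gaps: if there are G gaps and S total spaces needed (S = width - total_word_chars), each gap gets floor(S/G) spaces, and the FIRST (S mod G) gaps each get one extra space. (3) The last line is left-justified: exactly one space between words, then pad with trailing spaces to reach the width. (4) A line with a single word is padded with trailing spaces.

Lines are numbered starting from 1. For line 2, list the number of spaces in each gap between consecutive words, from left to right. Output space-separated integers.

Answer: 2

Derivation:
Line 1: ['bedroom', 'bus'] (min_width=11, slack=3)
Line 2: ['hospital', 'tree'] (min_width=13, slack=1)
Line 3: ['go', 'happy', 'book'] (min_width=13, slack=1)
Line 4: ['music', 'cloud'] (min_width=11, slack=3)
Line 5: ['blue', 'gentle'] (min_width=11, slack=3)
Line 6: ['television'] (min_width=10, slack=4)
Line 7: ['time', 'happy', 'for'] (min_width=14, slack=0)
Line 8: ['dog'] (min_width=3, slack=11)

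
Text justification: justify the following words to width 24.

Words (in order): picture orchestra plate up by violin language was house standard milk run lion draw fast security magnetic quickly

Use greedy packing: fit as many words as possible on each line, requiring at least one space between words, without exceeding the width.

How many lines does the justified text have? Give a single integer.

Answer: 6

Derivation:
Line 1: ['picture', 'orchestra', 'plate'] (min_width=23, slack=1)
Line 2: ['up', 'by', 'violin', 'language'] (min_width=21, slack=3)
Line 3: ['was', 'house', 'standard', 'milk'] (min_width=23, slack=1)
Line 4: ['run', 'lion', 'draw', 'fast'] (min_width=18, slack=6)
Line 5: ['security', 'magnetic'] (min_width=17, slack=7)
Line 6: ['quickly'] (min_width=7, slack=17)
Total lines: 6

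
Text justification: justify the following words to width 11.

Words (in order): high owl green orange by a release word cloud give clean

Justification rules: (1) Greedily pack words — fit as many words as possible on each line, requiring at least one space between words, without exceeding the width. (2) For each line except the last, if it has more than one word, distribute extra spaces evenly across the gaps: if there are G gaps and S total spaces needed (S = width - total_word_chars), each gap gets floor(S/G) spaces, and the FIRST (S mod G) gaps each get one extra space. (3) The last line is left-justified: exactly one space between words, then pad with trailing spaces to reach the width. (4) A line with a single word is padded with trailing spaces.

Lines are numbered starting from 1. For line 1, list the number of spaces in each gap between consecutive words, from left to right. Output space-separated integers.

Answer: 4

Derivation:
Line 1: ['high', 'owl'] (min_width=8, slack=3)
Line 2: ['green'] (min_width=5, slack=6)
Line 3: ['orange', 'by', 'a'] (min_width=11, slack=0)
Line 4: ['release'] (min_width=7, slack=4)
Line 5: ['word', 'cloud'] (min_width=10, slack=1)
Line 6: ['give', 'clean'] (min_width=10, slack=1)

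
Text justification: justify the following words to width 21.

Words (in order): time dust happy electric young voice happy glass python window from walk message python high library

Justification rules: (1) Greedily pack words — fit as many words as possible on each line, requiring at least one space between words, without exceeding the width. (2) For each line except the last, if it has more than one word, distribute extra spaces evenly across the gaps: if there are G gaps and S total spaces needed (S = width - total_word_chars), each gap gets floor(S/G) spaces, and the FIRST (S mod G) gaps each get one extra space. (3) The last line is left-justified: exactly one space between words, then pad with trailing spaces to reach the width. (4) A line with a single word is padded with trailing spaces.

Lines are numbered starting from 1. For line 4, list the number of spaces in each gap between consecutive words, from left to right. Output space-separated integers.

Line 1: ['time', 'dust', 'happy'] (min_width=15, slack=6)
Line 2: ['electric', 'young', 'voice'] (min_width=20, slack=1)
Line 3: ['happy', 'glass', 'python'] (min_width=18, slack=3)
Line 4: ['window', 'from', 'walk'] (min_width=16, slack=5)
Line 5: ['message', 'python', 'high'] (min_width=19, slack=2)
Line 6: ['library'] (min_width=7, slack=14)

Answer: 4 3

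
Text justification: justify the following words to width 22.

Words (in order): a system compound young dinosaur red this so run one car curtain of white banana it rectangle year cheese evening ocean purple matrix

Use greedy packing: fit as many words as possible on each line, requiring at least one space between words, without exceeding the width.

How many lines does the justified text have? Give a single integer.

Answer: 7

Derivation:
Line 1: ['a', 'system', 'compound'] (min_width=17, slack=5)
Line 2: ['young', 'dinosaur', 'red'] (min_width=18, slack=4)
Line 3: ['this', 'so', 'run', 'one', 'car'] (min_width=19, slack=3)
Line 4: ['curtain', 'of', 'white'] (min_width=16, slack=6)
Line 5: ['banana', 'it', 'rectangle'] (min_width=19, slack=3)
Line 6: ['year', 'cheese', 'evening'] (min_width=19, slack=3)
Line 7: ['ocean', 'purple', 'matrix'] (min_width=19, slack=3)
Total lines: 7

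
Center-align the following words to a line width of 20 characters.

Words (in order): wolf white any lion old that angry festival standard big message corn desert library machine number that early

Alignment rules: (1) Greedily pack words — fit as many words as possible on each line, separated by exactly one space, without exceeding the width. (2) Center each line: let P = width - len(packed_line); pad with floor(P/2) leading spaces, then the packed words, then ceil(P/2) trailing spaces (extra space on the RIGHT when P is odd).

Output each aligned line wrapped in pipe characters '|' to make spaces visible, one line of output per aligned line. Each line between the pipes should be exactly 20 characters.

Line 1: ['wolf', 'white', 'any', 'lion'] (min_width=19, slack=1)
Line 2: ['old', 'that', 'angry'] (min_width=14, slack=6)
Line 3: ['festival', 'standard'] (min_width=17, slack=3)
Line 4: ['big', 'message', 'corn'] (min_width=16, slack=4)
Line 5: ['desert', 'library'] (min_width=14, slack=6)
Line 6: ['machine', 'number', 'that'] (min_width=19, slack=1)
Line 7: ['early'] (min_width=5, slack=15)

Answer: |wolf white any lion |
|   old that angry   |
| festival standard  |
|  big message corn  |
|   desert library   |
|machine number that |
|       early        |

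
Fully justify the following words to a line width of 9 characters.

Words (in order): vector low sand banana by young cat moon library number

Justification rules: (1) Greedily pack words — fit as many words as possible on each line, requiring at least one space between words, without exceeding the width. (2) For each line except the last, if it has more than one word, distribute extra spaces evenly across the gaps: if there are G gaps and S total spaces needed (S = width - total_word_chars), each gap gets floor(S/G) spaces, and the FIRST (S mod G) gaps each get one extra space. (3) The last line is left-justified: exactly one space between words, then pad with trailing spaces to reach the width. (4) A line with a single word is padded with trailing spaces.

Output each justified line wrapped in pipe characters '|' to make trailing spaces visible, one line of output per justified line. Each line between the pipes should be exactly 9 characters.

Line 1: ['vector'] (min_width=6, slack=3)
Line 2: ['low', 'sand'] (min_width=8, slack=1)
Line 3: ['banana', 'by'] (min_width=9, slack=0)
Line 4: ['young', 'cat'] (min_width=9, slack=0)
Line 5: ['moon'] (min_width=4, slack=5)
Line 6: ['library'] (min_width=7, slack=2)
Line 7: ['number'] (min_width=6, slack=3)

Answer: |vector   |
|low  sand|
|banana by|
|young cat|
|moon     |
|library  |
|number   |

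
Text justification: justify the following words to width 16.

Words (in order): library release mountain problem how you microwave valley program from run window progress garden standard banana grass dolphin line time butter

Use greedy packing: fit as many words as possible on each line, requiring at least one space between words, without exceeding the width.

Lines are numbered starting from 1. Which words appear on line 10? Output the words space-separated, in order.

Line 1: ['library', 'release'] (min_width=15, slack=1)
Line 2: ['mountain', 'problem'] (min_width=16, slack=0)
Line 3: ['how', 'you'] (min_width=7, slack=9)
Line 4: ['microwave', 'valley'] (min_width=16, slack=0)
Line 5: ['program', 'from', 'run'] (min_width=16, slack=0)
Line 6: ['window', 'progress'] (min_width=15, slack=1)
Line 7: ['garden', 'standard'] (min_width=15, slack=1)
Line 8: ['banana', 'grass'] (min_width=12, slack=4)
Line 9: ['dolphin', 'line'] (min_width=12, slack=4)
Line 10: ['time', 'butter'] (min_width=11, slack=5)

Answer: time butter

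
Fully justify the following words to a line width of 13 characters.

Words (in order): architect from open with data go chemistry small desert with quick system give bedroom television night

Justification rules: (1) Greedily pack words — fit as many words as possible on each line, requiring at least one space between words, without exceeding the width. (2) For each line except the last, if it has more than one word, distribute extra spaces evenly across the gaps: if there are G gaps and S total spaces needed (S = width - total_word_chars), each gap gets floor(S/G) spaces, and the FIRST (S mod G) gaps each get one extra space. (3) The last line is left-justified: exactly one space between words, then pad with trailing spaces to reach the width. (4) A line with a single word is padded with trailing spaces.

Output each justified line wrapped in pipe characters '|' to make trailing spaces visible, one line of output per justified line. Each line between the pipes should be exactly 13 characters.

Line 1: ['architect'] (min_width=9, slack=4)
Line 2: ['from', 'open'] (min_width=9, slack=4)
Line 3: ['with', 'data', 'go'] (min_width=12, slack=1)
Line 4: ['chemistry'] (min_width=9, slack=4)
Line 5: ['small', 'desert'] (min_width=12, slack=1)
Line 6: ['with', 'quick'] (min_width=10, slack=3)
Line 7: ['system', 'give'] (min_width=11, slack=2)
Line 8: ['bedroom'] (min_width=7, slack=6)
Line 9: ['television'] (min_width=10, slack=3)
Line 10: ['night'] (min_width=5, slack=8)

Answer: |architect    |
|from     open|
|with  data go|
|chemistry    |
|small  desert|
|with    quick|
|system   give|
|bedroom      |
|television   |
|night        |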